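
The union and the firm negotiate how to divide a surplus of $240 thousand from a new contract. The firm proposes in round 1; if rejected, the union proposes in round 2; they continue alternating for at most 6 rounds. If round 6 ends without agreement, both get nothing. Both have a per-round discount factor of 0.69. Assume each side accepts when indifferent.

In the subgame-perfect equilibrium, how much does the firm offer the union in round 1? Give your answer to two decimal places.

Round 6 (the union proposes): rejection yields 0 for the firm; the union offers 0 and keeps 240.
Round 5 (the firm proposes): the union can get 240 next round, worth 0.69 × 240 = 165.6 now. The firm offers 165.6 and keeps 240 − 165.6 = 74.4.
Round 4 (the union proposes): the firm can get 74.4 next round, worth 0.69 × 74.4 = 51.336 now. The union offers 51.336 and keeps 240 − 51.336 = 188.664.
Round 3 (the firm proposes): the union can get 188.664 next round, worth 0.69 × 188.664 = 130.17816 now, so the firm offers 130.17816, keeping 109.82184.
Round 2 (the union proposes): the firm can get 109.82184 next round, worth 0.69 × 109.82184 = 75.7770696 now, so the union offers 75.7770696, keeping 164.2229304.
Round 1 (the firm proposes): the union can get 164.2229304 next round, worth 0.69 × 164.2229304 = 113.313821976 now, so the firm offers 113.313821976, keeping 126.686178024.

113.31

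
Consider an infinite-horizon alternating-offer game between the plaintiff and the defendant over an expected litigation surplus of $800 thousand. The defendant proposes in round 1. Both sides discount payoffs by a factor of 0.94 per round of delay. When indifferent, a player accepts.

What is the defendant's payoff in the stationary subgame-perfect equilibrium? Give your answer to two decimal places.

412.37

In a stationary SPE each proposer offers the other exactly their discounted continuation value.
If the defendant keeps x when proposing and the plaintiff keeps y when proposing, then x = 800 − 0.94y and y = 800 − 0.94x.
Solving: x = 800(1 − 0.94) / (1 − 0.94·0.94) = 48 / 0.1164 ≈ 412.3711.
The plaintiff gets 800 − 412.3711 ≈ 387.6289.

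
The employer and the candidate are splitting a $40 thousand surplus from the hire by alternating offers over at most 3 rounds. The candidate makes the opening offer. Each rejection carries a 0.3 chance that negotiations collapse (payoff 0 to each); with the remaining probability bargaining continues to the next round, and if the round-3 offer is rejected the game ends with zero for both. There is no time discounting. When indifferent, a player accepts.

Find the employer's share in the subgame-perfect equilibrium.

8.4

Round 3 (the candidate proposes): the employer will accept anything ≥ 0, so the candidate offers 0 and keeps 40.
Round 2 (the employer proposes): rejecting gives the candidate an expected 0.7 × 40 = 28, so the employer offers 28, keeping 12.
Round 1 (the candidate proposes): rejecting gives the employer an expected 0.7 × 12 = 8.4. The candidate offers 8.4 and keeps 40 − 8.4 = 31.6.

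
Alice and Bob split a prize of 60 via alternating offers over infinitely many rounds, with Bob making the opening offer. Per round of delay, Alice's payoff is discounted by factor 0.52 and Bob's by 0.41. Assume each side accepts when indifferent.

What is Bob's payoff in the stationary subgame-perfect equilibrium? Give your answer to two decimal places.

36.60

In a stationary SPE each proposer offers the other exactly their discounted continuation value.
If Bob keeps x when proposing and Alice keeps y when proposing, then x = 60 − 0.52y and y = 60 − 0.41x.
Solving: x = 60(1 − 0.52) / (1 − 0.41·0.52) = 28.8 / 0.7868 ≈ 36.6040.
Alice gets 60 − 36.6040 ≈ 23.3960.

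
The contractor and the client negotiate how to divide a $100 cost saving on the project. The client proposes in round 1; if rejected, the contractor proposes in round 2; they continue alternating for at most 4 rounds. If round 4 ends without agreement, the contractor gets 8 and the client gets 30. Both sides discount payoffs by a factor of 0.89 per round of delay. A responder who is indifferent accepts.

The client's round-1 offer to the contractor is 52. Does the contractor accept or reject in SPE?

Work out the contractor's continuation value if the offer is rejected.
Round 4 (the contractor proposes): the client gets 30 if talks fail, so the contractor offers 30 and keeps 70.
Round 3 (the client proposes): the contractor can get 70 next round, worth 0.89 × 70 = 62.3 now, so the client offers 62.3, keeping 37.7.
Round 2 (the contractor proposes): the client can get 37.7 next round, worth 0.89 × 37.7 = 33.553 now; the contractor offers that and keeps 66.447.
So by rejecting in round 1, the contractor gets 66.447 next round, worth 0.89 × 66.447 = 59.13783 now.
Offer 52 < 59.13783, so the contractor rejects.

Reject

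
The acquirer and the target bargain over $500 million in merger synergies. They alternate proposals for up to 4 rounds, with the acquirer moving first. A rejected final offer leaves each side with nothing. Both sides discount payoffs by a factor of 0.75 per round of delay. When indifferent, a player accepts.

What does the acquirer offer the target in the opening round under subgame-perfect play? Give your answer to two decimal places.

304.69

Round 4 (the target proposes): the acquirer will accept anything ≥ 0, so the target offers 0 and keeps 500.
Round 3 (the acquirer proposes): the target can get 500 next round, worth 0.75 × 500 = 375 now, so the acquirer offers 375, keeping 125.
Round 2 (the target proposes): the acquirer can get 125 next round, worth 0.75 × 125 = 93.75 now, so the target offers 93.75, keeping 406.25.
Round 1 (the acquirer proposes): the target can get 406.25 next round, worth 0.75 × 406.25 = 304.6875 now; the acquirer offers that and keeps 195.3125.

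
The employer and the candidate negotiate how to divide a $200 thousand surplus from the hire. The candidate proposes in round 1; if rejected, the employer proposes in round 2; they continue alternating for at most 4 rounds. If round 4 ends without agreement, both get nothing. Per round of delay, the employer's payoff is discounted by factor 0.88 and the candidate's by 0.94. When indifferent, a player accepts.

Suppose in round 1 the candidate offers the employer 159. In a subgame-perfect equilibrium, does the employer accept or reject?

Accept

Round 4 (the employer proposes): the candidate will accept anything ≥ 0, so the employer offers 0 and keeps 200.
Round 3 (the candidate proposes): the employer can get 200 next round, worth 0.88 × 200 = 176 now. The candidate offers 176 and keeps 200 − 176 = 24.
Round 2 (the employer proposes): the candidate can get 24 next round, worth 0.94 × 24 = 22.56 now; the employer offers that and keeps 177.44.
So by rejecting in round 1, the employer gets 177.44 next round, worth 0.88 × 177.44 = 156.1472 now.
Offer 159 ≥ 156.1472, so the employer accepts.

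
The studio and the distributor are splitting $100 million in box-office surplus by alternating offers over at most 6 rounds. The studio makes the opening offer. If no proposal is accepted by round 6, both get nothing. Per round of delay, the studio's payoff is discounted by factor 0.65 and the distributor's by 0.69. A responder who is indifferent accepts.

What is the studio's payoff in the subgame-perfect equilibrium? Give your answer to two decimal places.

51.14

Round 6 (the distributor proposes): the studio will accept anything ≥ 0, so the distributor offers 0 and keeps 100.
Round 5 (the studio proposes): the distributor can get 100 next round, worth 0.69 × 100 = 69 now. The studio offers 69 and keeps 100 − 69 = 31.
Round 4 (the distributor proposes): the studio can get 31 next round, worth 0.65 × 31 = 20.15 now; the distributor offers that and keeps 79.85.
Round 3 (the studio proposes): the distributor can get 79.85 next round, worth 0.69 × 79.85 = 55.0965 now; the studio offers that and keeps 44.9035.
Round 2 (the distributor proposes): the studio can get 44.9035 next round, worth 0.65 × 44.9035 = 29.187275 now; the distributor offers that and keeps 70.812725.
Round 1 (the studio proposes): the distributor can get 70.812725 next round, worth 0.69 × 70.812725 = 48.86078025 now; the studio offers that and keeps 51.13921975.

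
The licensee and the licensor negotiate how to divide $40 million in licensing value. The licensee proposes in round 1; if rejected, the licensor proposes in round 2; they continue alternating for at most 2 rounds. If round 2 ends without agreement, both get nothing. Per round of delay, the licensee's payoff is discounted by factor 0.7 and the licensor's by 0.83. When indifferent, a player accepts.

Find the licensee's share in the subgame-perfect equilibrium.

6.8

Work backward from the last round.
Round 2 (the licensor proposes): rejection yields 0 for the licensee; the licensor offers 0 and keeps 40.
Round 1 (the licensee proposes): the licensor can get 40 next round, worth 0.83 × 40 = 33.2 now. The licensee offers 33.2 and keeps 40 − 33.2 = 6.8.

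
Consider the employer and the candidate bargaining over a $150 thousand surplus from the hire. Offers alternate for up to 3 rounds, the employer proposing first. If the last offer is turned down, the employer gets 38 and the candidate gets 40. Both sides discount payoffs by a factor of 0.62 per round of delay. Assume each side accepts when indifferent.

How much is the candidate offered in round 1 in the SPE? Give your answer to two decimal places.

50.72

Round 3 (the employer proposes): the candidate gets 40 if talks fail, so the employer offers 40 and keeps 110.
Round 2 (the candidate proposes): the employer can get 110 next round, worth 0.62 × 110 = 68.2 now, so the candidate offers 68.2, keeping 81.8.
Round 1 (the employer proposes): the candidate can get 81.8 next round, worth 0.62 × 81.8 = 50.716 now; the employer offers that and keeps 99.284.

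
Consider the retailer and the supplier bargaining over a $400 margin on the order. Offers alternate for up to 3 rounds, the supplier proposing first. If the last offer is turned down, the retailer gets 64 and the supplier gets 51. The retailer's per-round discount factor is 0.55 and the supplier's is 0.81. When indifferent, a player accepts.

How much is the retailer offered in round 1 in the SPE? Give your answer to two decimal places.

70.31

Round 3 (the supplier proposes): the retailer gets 64 if talks fail, so the supplier offers 64 and keeps 336.
Round 2 (the retailer proposes): the supplier can get 336 next round, worth 0.81 × 336 = 272.16 now, so the retailer offers 272.16, keeping 127.84.
Round 1 (the supplier proposes): the retailer can get 127.84 next round, worth 0.55 × 127.84 = 70.312 now; the supplier offers that and keeps 329.688.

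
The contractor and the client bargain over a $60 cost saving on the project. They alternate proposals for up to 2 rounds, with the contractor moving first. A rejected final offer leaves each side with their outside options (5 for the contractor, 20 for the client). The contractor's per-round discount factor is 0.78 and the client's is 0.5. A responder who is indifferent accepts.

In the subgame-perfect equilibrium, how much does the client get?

27.5

Round 2 (the client proposes): the contractor gets 5 if talks fail, so the client offers 5 and keeps 55.
Round 1 (the contractor proposes): the client can get 55 next round, worth 0.5 × 55 = 27.5 now; the contractor offers that and keeps 32.5.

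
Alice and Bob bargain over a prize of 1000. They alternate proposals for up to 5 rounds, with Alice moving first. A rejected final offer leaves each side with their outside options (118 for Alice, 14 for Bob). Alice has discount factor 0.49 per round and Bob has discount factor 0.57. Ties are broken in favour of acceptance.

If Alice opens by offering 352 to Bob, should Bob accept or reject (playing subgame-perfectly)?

Reject

Round 5 (Alice proposes): Bob gets 14 if talks fail, so Alice offers 14 and keeps 986.
Round 4 (Bob proposes): Alice can get 986 next round, worth 0.49 × 986 = 483.14 now; Bob offers that and keeps 516.86.
Round 3 (Alice proposes): Bob can get 516.86 next round, worth 0.57 × 516.86 = 294.6102 now. Alice offers 294.6102 and keeps 1000 − 294.6102 = 705.3898.
Round 2 (Bob proposes): Alice can get 705.3898 next round, worth 0.49 × 705.3898 = 345.641002 now; Bob offers that and keeps 654.358998.
So by rejecting in round 1, Bob gets 654.358998 next round, worth 0.57 × 654.358998 = 372.98462886 now.
Offer 352 < 372.98462886, so Bob rejects.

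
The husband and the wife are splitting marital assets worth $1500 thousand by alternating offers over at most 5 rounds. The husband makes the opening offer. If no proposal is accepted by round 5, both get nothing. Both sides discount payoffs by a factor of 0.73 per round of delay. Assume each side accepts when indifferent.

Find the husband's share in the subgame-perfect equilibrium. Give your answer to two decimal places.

Round 5 (the husband proposes): the wife will accept anything ≥ 0, so the husband offers 0 and keeps 1500.
Round 4 (the wife proposes): the husband can get 1500 next round, worth 0.73 × 1500 = 1095 now. The wife offers 1095 and keeps 1500 − 1095 = 405.
Round 3 (the husband proposes): the wife can get 405 next round, worth 0.73 × 405 = 295.65 now; the husband offers that and keeps 1204.35.
Round 2 (the wife proposes): the husband can get 1204.35 next round, worth 0.73 × 1204.35 = 879.1755 now, so the wife offers 879.1755, keeping 620.8245.
Round 1 (the husband proposes): the wife can get 620.8245 next round, worth 0.73 × 620.8245 = 453.201885 now. The husband offers 453.201885 and keeps 1500 − 453.201885 = 1046.798115.

1046.80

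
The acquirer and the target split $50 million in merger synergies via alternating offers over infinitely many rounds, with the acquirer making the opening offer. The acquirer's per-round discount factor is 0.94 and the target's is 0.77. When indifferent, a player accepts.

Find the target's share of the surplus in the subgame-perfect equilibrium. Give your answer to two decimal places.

8.36

In a stationary SPE each proposer offers the other exactly their discounted continuation value.
If the acquirer keeps x when proposing and the target keeps y when proposing, then x = 50 − 0.77y and y = 50 − 0.94x.
Solving: x = 50(1 − 0.77) / (1 − 0.94·0.77) = 11.5 / 0.2762 ≈ 41.6365.
The target gets 50 − 41.6365 ≈ 8.3635.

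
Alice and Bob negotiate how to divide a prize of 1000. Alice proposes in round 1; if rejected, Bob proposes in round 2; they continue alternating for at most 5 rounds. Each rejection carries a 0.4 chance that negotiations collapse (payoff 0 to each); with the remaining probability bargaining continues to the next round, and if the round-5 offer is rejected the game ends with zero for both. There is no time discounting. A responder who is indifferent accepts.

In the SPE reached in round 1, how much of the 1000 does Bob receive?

326.4

Round 5 (Alice proposes): Bob will accept anything ≥ 0, so Alice offers 0 and keeps 1000.
Round 4 (Bob proposes): rejecting gives Alice an expected 0.6 × 1000 = 600. Bob offers 600 and keeps 1000 − 600 = 400.
Round 3 (Alice proposes): rejecting gives Bob an expected 0.6 × 400 = 240, so Alice offers 240, keeping 760.
Round 2 (Bob proposes): rejecting gives Alice an expected 0.6 × 760 = 456; Bob offers that and keeps 544.
Round 1 (Alice proposes): rejecting gives Bob an expected 0.6 × 544 = 326.4, so Alice offers 326.4, keeping 673.6.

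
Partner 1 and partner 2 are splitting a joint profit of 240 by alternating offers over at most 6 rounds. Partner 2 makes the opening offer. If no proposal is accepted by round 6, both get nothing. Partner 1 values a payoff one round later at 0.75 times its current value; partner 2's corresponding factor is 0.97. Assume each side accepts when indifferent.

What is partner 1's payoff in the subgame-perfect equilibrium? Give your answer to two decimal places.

By backward induction:
Round 6 (partner 1 proposes): partner 2 will accept anything ≥ 0, so partner 1 offers 0 and keeps 240.
Round 5 (partner 2 proposes): partner 1 can get 240 next round, worth 0.75 × 240 = 180 now, so partner 2 offers 180, keeping 60.
Round 4 (partner 1 proposes): partner 2 can get 60 next round, worth 0.97 × 60 = 58.2 now; partner 1 offers that and keeps 181.8.
Round 3 (partner 2 proposes): partner 1 can get 181.8 next round, worth 0.75 × 181.8 = 136.35 now; partner 2 offers that and keeps 103.65.
Round 2 (partner 1 proposes): partner 2 can get 103.65 next round, worth 0.97 × 103.65 = 100.5405 now; partner 1 offers that and keeps 139.4595.
Round 1 (partner 2 proposes): partner 1 can get 139.4595 next round, worth 0.75 × 139.4595 = 104.594625 now. Partner 2 offers 104.594625 and keeps 240 − 104.594625 = 135.405375.

104.59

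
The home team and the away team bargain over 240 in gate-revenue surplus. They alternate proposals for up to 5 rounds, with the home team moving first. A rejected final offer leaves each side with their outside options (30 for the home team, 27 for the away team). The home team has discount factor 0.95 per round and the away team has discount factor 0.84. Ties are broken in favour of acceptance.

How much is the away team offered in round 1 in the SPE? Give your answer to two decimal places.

35.32

Round 5 (the home team proposes): the away team gets 27 if talks fail, so the home team offers 27 and keeps 213.
Round 4 (the away team proposes): the home team can get 213 next round, worth 0.95 × 213 = 202.35 now. The away team offers 202.35 and keeps 240 − 202.35 = 37.65.
Round 3 (the home team proposes): the away team can get 37.65 next round, worth 0.84 × 37.65 = 31.626 now. The home team offers 31.626 and keeps 240 − 31.626 = 208.374.
Round 2 (the away team proposes): the home team can get 208.374 next round, worth 0.95 × 208.374 = 197.9553 now; the away team offers that and keeps 42.0447.
Round 1 (the home team proposes): the away team can get 42.0447 next round, worth 0.84 × 42.0447 = 35.317548 now. The home team offers 35.317548 and keeps 240 − 35.317548 = 204.682452.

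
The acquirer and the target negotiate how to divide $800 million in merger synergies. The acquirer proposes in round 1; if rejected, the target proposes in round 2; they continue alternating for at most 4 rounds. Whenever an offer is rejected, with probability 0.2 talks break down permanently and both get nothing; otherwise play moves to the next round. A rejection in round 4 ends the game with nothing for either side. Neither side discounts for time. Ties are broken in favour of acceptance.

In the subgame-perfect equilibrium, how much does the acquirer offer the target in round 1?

537.6

Round 4 (the target proposes): the acquirer will accept anything ≥ 0, so the target offers 0 and keeps 800.
Round 3 (the acquirer proposes): rejecting gives the target an expected 0.8 × 800 = 640; the acquirer offers that and keeps 160.
Round 2 (the target proposes): rejecting gives the acquirer an expected 0.8 × 160 = 128; the target offers that and keeps 672.
Round 1 (the acquirer proposes): rejecting gives the target an expected 0.8 × 672 = 537.6. The acquirer offers 537.6 and keeps 800 − 537.6 = 262.4.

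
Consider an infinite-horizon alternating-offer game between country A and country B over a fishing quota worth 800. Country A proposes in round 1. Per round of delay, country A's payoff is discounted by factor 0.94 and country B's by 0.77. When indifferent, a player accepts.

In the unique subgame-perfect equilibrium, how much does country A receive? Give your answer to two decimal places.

666.18

Let x be country A's share when country A proposes and y be country B's share when country B proposes.
Country B accepts iff offered ≥ 0.77·y, so x = 800 − 0.77y. Symmetrically y = 800 − 0.94x.
Substituting: x = 800 − 0.77(800 − 0.94x), giving x(1 − 0.94·0.77) = 800(1 − 0.77).
So x = 800 × 0.23 / 0.2762 ≈ 666.1839, and country B receives 800 − x ≈ 133.8161.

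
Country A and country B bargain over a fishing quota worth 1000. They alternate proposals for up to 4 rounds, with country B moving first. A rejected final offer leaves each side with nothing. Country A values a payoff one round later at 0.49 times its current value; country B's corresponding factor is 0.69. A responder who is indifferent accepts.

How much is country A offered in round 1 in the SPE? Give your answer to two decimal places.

317.57

Round 4 (country A proposes): rejection yields 0 for country B; country A offers 0 and keeps 1000.
Round 3 (country B proposes): country A can get 1000 next round, worth 0.49 × 1000 = 490 now; country B offers that and keeps 510.
Round 2 (country A proposes): country B can get 510 next round, worth 0.69 × 510 = 351.9 now, so country A offers 351.9, keeping 648.1.
Round 1 (country B proposes): country A can get 648.1 next round, worth 0.49 × 648.1 = 317.569 now. Country B offers 317.569 and keeps 1000 − 317.569 = 682.431.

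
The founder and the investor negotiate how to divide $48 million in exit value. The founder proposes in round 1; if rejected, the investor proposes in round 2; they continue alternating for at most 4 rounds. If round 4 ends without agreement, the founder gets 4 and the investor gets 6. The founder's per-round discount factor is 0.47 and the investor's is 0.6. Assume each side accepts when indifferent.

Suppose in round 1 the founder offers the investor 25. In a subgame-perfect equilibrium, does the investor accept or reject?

Accept

Round 4 (the investor proposes): the founder gets 4 if talks fail, so the investor offers 4 and keeps 44.
Round 3 (the founder proposes): the investor can get 44 next round, worth 0.6 × 44 = 26.4 now. The founder offers 26.4 and keeps 48 − 26.4 = 21.6.
Round 2 (the investor proposes): the founder can get 21.6 next round, worth 0.47 × 21.6 = 10.152 now. The investor offers 10.152 and keeps 48 − 10.152 = 37.848.
So by rejecting in round 1, the investor gets 37.848 next round, worth 0.6 × 37.848 = 22.7088 now.
Offer 25 ≥ 22.7088, so the investor accepts.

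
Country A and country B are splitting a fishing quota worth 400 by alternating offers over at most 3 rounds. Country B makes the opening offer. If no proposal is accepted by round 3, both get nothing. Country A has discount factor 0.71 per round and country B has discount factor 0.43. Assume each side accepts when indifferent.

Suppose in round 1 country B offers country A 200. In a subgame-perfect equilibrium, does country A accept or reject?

Work out country A's continuation value if the offer is rejected.
Round 3 (country B proposes): rejection yields 0 for country A; country B offers 0 and keeps 400.
Round 2 (country A proposes): country B can get 400 next round, worth 0.43 × 400 = 172 now, so country A offers 172, keeping 228.
So by rejecting in round 1, country A gets 228 next round, worth 0.71 × 228 = 161.88 now.
Offer 200 ≥ 161.88, so country A accepts.

Accept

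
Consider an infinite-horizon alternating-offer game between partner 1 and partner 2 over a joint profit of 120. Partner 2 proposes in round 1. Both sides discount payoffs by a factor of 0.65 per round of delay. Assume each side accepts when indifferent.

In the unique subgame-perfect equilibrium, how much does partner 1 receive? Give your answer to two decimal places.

47.27

When partner 2 proposes, partner 1 accepts any offer worth at least 0.65 times what partner 1 would get by proposing next round; and vice versa.
This gives x = 120 − 0.65y and y = 120 − 0.65x, where x and y are each side's share when it proposes.
Hence (1 − 0.65·0.65)x = 120(1 − 0.65), i.e. 0.5775·x = 42.
x ≈ 72.7273; partner 1's share is 120 − x ≈ 47.2727.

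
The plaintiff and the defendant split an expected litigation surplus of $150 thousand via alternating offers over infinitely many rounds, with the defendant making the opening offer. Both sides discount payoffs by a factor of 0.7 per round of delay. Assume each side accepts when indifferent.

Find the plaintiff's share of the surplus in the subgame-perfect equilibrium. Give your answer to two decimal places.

When the defendant proposes, the plaintiff accepts any offer worth at least 0.7 times what the plaintiff would get by proposing next round; and vice versa.
This gives x = 150 − 0.7y and y = 150 − 0.7x, where x and y are each side's share when it proposes.
Hence (1 − 0.7·0.7)x = 150(1 − 0.7), i.e. 0.51·x = 45.
x ≈ 88.2353; the plaintiff's share is 150 − x ≈ 61.7647.

61.76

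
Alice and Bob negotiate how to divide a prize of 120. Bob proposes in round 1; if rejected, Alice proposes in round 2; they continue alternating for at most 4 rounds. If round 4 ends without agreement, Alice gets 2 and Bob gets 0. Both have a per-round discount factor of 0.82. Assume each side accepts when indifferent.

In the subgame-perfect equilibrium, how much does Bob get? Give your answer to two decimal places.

36.12

Round 4 (Alice proposes): Bob will accept anything ≥ 0, so Alice offers 0 and keeps 120.
Round 3 (Bob proposes): Alice can get 120 next round, worth 0.82 × 120 = 98.4 now, so Bob offers 98.4, keeping 21.6.
Round 2 (Alice proposes): Bob can get 21.6 next round, worth 0.82 × 21.6 = 17.712 now; Alice offers that and keeps 102.288.
Round 1 (Bob proposes): Alice can get 102.288 next round, worth 0.82 × 102.288 = 83.87616 now; Bob offers that and keeps 36.12384.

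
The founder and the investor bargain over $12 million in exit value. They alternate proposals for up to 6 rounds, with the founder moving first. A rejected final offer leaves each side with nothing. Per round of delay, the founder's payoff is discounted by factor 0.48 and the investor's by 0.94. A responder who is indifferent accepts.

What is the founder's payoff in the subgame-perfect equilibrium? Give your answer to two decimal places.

Round 6 (the investor proposes): the founder will accept anything ≥ 0, so the investor offers 0 and keeps 12.
Round 5 (the founder proposes): the investor can get 12 next round, worth 0.94 × 12 = 11.28 now, so the founder offers 11.28, keeping 0.72.
Round 4 (the investor proposes): the founder can get 0.72 next round, worth 0.48 × 0.72 = 0.3456 now. The investor offers 0.3456 and keeps 12 − 0.3456 = 11.6544.
Round 3 (the founder proposes): the investor can get 11.6544 next round, worth 0.94 × 11.6544 = 10.955136 now; the founder offers that and keeps 1.044864.
Round 2 (the investor proposes): the founder can get 1.044864 next round, worth 0.48 × 1.044864 = 0.50153472 now. The investor offers 0.50153472 and keeps 12 − 0.50153472 = 11.49846528.
Round 1 (the founder proposes): the investor can get 11.49846528 next round, worth 0.94 × 11.49846528 = 10.8085573632 now. The founder offers 10.8085573632 and keeps 12 − 10.8085573632 = 1.1914426368.

1.19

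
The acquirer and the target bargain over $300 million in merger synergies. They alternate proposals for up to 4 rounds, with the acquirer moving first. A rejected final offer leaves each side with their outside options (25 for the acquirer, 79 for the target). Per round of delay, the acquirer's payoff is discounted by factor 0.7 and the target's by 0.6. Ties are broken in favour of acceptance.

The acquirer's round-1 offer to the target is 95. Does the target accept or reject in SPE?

Work out the target's continuation value if the offer is rejected.
Round 4 (the target proposes): the acquirer gets 25 if talks fail, so the target offers 25 and keeps 275.
Round 3 (the acquirer proposes): the target can get 275 next round, worth 0.6 × 275 = 165 now, so the acquirer offers 165, keeping 135.
Round 2 (the target proposes): the acquirer can get 135 next round, worth 0.7 × 135 = 94.5 now, so the target offers 94.5, keeping 205.5.
So by rejecting in round 1, the target gets 205.5 next round, worth 0.6 × 205.5 = 123.3 now.
Offer 95 < 123.3, so the target rejects.

Reject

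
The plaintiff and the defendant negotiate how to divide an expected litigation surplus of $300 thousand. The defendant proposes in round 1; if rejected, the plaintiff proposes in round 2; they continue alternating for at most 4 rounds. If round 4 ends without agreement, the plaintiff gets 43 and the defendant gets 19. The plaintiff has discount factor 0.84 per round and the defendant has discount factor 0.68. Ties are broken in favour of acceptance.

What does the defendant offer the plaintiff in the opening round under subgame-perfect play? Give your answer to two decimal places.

Round 4 (the plaintiff proposes): the defendant gets 19 if talks fail, so the plaintiff offers 19 and keeps 281.
Round 3 (the defendant proposes): the plaintiff can get 281 next round, worth 0.84 × 281 = 236.04 now; the defendant offers that and keeps 63.96.
Round 2 (the plaintiff proposes): the defendant can get 63.96 next round, worth 0.68 × 63.96 = 43.4928 now; the plaintiff offers that and keeps 256.5072.
Round 1 (the defendant proposes): the plaintiff can get 256.5072 next round, worth 0.84 × 256.5072 = 215.466048 now. The defendant offers 215.466048 and keeps 300 − 215.466048 = 84.533952.

215.47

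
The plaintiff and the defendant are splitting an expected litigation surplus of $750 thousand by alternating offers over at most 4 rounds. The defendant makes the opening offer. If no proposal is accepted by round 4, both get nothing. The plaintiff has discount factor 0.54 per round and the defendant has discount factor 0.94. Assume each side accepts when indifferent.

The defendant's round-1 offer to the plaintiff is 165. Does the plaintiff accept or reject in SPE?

Work out the plaintiff's continuation value if the offer is rejected.
Round 4 (the plaintiff proposes): rejection yields 0 for the defendant; the plaintiff offers 0 and keeps 750.
Round 3 (the defendant proposes): the plaintiff can get 750 next round, worth 0.54 × 750 = 405 now. The defendant offers 405 and keeps 750 − 405 = 345.
Round 2 (the plaintiff proposes): the defendant can get 345 next round, worth 0.94 × 345 = 324.3 now. The plaintiff offers 324.3 and keeps 750 − 324.3 = 425.7.
So by rejecting in round 1, the plaintiff gets 425.7 next round, worth 0.54 × 425.7 = 229.878 now.
Offer 165 < 229.878, so the plaintiff rejects.

Reject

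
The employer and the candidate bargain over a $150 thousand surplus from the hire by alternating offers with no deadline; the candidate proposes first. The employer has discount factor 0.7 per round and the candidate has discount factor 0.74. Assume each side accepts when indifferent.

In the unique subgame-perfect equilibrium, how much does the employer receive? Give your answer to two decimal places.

When the candidate proposes, the employer accepts any offer worth at least 0.7 times what the employer would get by proposing next round; and vice versa.
This gives x = 150 − 0.7y and y = 150 − 0.74x, where x and y are each side's share when it proposes.
Hence (1 − 0.7·0.74)x = 150(1 − 0.7), i.e. 0.482·x = 45.
x ≈ 93.3610; the employer's share is 150 − x ≈ 56.6390.

56.64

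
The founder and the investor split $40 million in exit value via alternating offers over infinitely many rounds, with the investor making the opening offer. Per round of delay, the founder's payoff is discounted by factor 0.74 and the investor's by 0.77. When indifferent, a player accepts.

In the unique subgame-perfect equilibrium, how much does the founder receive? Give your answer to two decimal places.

15.83

When the investor proposes, the founder accepts any offer worth at least 0.74 times what the founder would get by proposing next round; and vice versa.
This gives x = 40 − 0.74y and y = 40 − 0.77x, where x and y are each side's share when it proposes.
Hence (1 − 0.74·0.77)x = 40(1 − 0.74), i.e. 0.4302·x = 10.4.
x ≈ 24.1748; the founder's share is 40 − x ≈ 15.8252.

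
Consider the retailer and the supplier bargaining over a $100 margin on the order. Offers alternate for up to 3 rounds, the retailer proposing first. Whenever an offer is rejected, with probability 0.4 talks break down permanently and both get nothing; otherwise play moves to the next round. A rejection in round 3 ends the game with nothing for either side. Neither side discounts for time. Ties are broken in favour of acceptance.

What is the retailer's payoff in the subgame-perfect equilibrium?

76

Round 3 (the retailer proposes): the supplier will accept anything ≥ 0, so the retailer offers 0 and keeps 100.
Round 2 (the supplier proposes): rejecting gives the retailer an expected 0.6 × 100 = 60; the supplier offers that and keeps 40.
Round 1 (the retailer proposes): rejecting gives the supplier an expected 0.6 × 40 = 24; the retailer offers that and keeps 76.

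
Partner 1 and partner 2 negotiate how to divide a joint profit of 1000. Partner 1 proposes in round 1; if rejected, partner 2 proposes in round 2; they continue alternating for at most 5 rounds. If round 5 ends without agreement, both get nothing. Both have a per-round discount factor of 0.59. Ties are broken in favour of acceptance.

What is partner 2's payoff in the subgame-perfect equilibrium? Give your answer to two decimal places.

Solve by backward induction from round 5.
Round 5 (partner 1 proposes): partner 2 will accept anything ≥ 0, so partner 1 offers 0 and keeps 1000.
Round 4 (partner 2 proposes): partner 1 can get 1000 next round, worth 0.59 × 1000 = 590 now, so partner 2 offers 590, keeping 410.
Round 3 (partner 1 proposes): partner 2 can get 410 next round, worth 0.59 × 410 = 241.9 now. Partner 1 offers 241.9 and keeps 1000 − 241.9 = 758.1.
Round 2 (partner 2 proposes): partner 1 can get 758.1 next round, worth 0.59 × 758.1 = 447.279 now; partner 2 offers that and keeps 552.721.
Round 1 (partner 1 proposes): partner 2 can get 552.721 next round, worth 0.59 × 552.721 = 326.10539 now; partner 1 offers that and keeps 673.89461.

326.11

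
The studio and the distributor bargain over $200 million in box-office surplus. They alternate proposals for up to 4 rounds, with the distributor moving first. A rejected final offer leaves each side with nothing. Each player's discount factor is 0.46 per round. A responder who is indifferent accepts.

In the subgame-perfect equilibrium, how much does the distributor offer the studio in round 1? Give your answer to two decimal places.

Solve by backward induction from round 4.
Round 4 (the studio proposes): the distributor will accept anything ≥ 0, so the studio offers 0 and keeps 200.
Round 3 (the distributor proposes): the studio can get 200 next round, worth 0.46 × 200 = 92 now. The distributor offers 92 and keeps 200 − 92 = 108.
Round 2 (the studio proposes): the distributor can get 108 next round, worth 0.46 × 108 = 49.68 now, so the studio offers 49.68, keeping 150.32.
Round 1 (the distributor proposes): the studio can get 150.32 next round, worth 0.46 × 150.32 = 69.1472 now, so the distributor offers 69.1472, keeping 130.8528.

69.15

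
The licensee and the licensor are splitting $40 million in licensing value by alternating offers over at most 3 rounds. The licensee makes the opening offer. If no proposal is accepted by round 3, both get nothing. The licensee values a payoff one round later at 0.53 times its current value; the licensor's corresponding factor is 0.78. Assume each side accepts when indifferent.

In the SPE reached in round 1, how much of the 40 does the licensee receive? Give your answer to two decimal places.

Round 3 (the licensee proposes): the licensor will accept anything ≥ 0, so the licensee offers 0 and keeps 40.
Round 2 (the licensor proposes): the licensee can get 40 next round, worth 0.53 × 40 = 21.2 now. The licensor offers 21.2 and keeps 40 − 21.2 = 18.8.
Round 1 (the licensee proposes): the licensor can get 18.8 next round, worth 0.78 × 18.8 = 14.664 now, so the licensee offers 14.664, keeping 25.336.

25.34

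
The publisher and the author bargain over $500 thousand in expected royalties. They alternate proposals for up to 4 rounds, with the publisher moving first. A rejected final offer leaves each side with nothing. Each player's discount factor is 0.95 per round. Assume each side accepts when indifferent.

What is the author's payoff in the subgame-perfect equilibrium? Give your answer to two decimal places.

Work backward from the last round.
Round 4 (the author proposes): the publisher will accept anything ≥ 0, so the author offers 0 and keeps 500.
Round 3 (the publisher proposes): the author can get 500 next round, worth 0.95 × 500 = 475 now. The publisher offers 475 and keeps 500 − 475 = 25.
Round 2 (the author proposes): the publisher can get 25 next round, worth 0.95 × 25 = 23.75 now; the author offers that and keeps 476.25.
Round 1 (the publisher proposes): the author can get 476.25 next round, worth 0.95 × 476.25 = 452.4375 now. The publisher offers 452.4375 and keeps 500 − 452.4375 = 47.5625.

452.44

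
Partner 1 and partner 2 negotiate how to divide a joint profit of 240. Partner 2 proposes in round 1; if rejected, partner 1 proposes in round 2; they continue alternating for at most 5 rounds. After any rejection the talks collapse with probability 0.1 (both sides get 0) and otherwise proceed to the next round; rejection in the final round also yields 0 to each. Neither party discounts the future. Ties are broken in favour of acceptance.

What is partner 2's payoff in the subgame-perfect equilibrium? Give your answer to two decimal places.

Round 5 (partner 2 proposes): rejection yields 0 for partner 1; partner 2 offers 0 and keeps 240.
Round 4 (partner 1 proposes): rejecting gives partner 2 an expected 0.9 × 240 = 216, so partner 1 offers 216, keeping 24.
Round 3 (partner 2 proposes): rejecting gives partner 1 an expected 0.9 × 24 = 21.6. Partner 2 offers 21.6 and keeps 240 − 21.6 = 218.4.
Round 2 (partner 1 proposes): rejecting gives partner 2 an expected 0.9 × 218.4 = 196.56. Partner 1 offers 196.56 and keeps 240 − 196.56 = 43.44.
Round 1 (partner 2 proposes): rejecting gives partner 1 an expected 0.9 × 43.44 = 39.096, so partner 2 offers 39.096, keeping 200.904.

200.90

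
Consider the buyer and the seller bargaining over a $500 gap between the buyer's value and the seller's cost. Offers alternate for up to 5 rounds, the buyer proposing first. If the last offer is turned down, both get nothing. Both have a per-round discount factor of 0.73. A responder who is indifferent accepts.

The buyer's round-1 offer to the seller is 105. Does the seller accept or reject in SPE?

Reject

Round 5 (the buyer proposes): the seller will accept anything ≥ 0, so the buyer offers 0 and keeps 500.
Round 4 (the seller proposes): the buyer can get 500 next round, worth 0.73 × 500 = 365 now. The seller offers 365 and keeps 500 − 365 = 135.
Round 3 (the buyer proposes): the seller can get 135 next round, worth 0.73 × 135 = 98.55 now. The buyer offers 98.55 and keeps 500 − 98.55 = 401.45.
Round 2 (the seller proposes): the buyer can get 401.45 next round, worth 0.73 × 401.45 = 293.0585 now. The seller offers 293.0585 and keeps 500 − 293.0585 = 206.9415.
So by rejecting in round 1, the seller gets 206.9415 next round, worth 0.73 × 206.9415 = 151.067295 now.
Offer 105 < 151.067295, so the seller rejects.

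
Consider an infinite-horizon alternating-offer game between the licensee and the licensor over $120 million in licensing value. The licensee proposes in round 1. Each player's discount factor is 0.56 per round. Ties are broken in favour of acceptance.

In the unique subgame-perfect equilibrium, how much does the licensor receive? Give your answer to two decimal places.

43.08

In a stationary SPE each proposer offers the other exactly their discounted continuation value.
If the licensee keeps x when proposing and the licensor keeps y when proposing, then x = 120 − 0.56y and y = 120 − 0.56x.
Solving: x = 120(1 − 0.56) / (1 − 0.56·0.56) = 52.8 / 0.6864 ≈ 76.9231.
The licensor gets 120 − 76.9231 ≈ 43.0769.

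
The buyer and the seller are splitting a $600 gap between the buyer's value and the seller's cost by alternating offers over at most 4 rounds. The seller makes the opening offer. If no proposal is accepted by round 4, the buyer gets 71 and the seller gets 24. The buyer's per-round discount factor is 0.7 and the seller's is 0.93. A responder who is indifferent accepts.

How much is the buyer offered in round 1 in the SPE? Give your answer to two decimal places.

Work backward from the last round.
Round 4 (the buyer proposes): the seller gets 24 if talks fail, so the buyer offers 24 and keeps 576.
Round 3 (the seller proposes): the buyer can get 576 next round, worth 0.7 × 576 = 403.2 now. The seller offers 403.2 and keeps 600 − 403.2 = 196.8.
Round 2 (the buyer proposes): the seller can get 196.8 next round, worth 0.93 × 196.8 = 183.024 now, so the buyer offers 183.024, keeping 416.976.
Round 1 (the seller proposes): the buyer can get 416.976 next round, worth 0.7 × 416.976 = 291.8832 now. The seller offers 291.8832 and keeps 600 − 291.8832 = 308.1168.

291.88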